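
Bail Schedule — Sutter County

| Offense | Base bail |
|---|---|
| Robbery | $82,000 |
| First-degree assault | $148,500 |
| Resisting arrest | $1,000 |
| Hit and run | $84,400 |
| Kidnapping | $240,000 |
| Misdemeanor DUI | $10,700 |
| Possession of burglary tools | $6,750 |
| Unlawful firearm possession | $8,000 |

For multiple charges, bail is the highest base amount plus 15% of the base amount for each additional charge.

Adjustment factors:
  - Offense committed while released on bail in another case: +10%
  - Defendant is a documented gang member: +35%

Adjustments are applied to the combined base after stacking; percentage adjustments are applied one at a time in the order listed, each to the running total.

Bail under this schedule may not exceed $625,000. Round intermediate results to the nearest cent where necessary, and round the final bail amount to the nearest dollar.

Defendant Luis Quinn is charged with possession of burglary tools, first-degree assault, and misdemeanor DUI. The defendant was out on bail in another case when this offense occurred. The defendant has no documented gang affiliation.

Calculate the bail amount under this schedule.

Base amounts from the schedule: possession of burglary tools $6,750; first-degree assault $148,500; misdemeanor DUI $10,700.
Stacking rule: highest base plus 15% of each additional charge. Highest is first-degree assault at $148,500. Additional: $6,750 × 15% = $1,012.50; $10,700 × 15% = $1,605. Combined base = $148,500 + $2,617.50 = $151,117.50.
Offense committed while released on bail in another case (+10%): $151,117.50 × 1.1 = $166,229.25.
$166,229.25 is within the $625,000 maximum.
Rounded to the nearest dollar: $166,229.

$166,229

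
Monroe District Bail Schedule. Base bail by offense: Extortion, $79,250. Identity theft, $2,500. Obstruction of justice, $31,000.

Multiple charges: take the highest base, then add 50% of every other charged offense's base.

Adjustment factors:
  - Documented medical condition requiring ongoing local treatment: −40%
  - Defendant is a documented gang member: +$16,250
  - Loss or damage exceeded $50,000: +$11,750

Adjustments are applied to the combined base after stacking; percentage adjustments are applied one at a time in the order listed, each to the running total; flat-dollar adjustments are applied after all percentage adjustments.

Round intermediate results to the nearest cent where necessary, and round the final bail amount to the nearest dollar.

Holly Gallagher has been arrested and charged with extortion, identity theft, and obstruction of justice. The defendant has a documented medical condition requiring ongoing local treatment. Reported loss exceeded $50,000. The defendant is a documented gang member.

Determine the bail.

Base amounts from the schedule: extortion $79,250; identity theft $2,500; obstruction of justice $31,000.
Stacking rule: highest base plus 50% of each additional charge. Highest is extortion at $79,250. Additional: $2,500 × 50% = $1,250; $31,000 × 50% = $15,500. Combined base = $79,250 + $16,750 = $96,000.
Documented medical condition requiring ongoing local treatment (−40%): $96,000 × 0.6 = $57,600.
Defendant is a documented gang member (+$16,250 flat): $57,600 + $16,250 = $73,850.
Loss or damage exceeded $50,000 (+$11,750 flat): $73,850 + $11,750 = $85,600.

$85,600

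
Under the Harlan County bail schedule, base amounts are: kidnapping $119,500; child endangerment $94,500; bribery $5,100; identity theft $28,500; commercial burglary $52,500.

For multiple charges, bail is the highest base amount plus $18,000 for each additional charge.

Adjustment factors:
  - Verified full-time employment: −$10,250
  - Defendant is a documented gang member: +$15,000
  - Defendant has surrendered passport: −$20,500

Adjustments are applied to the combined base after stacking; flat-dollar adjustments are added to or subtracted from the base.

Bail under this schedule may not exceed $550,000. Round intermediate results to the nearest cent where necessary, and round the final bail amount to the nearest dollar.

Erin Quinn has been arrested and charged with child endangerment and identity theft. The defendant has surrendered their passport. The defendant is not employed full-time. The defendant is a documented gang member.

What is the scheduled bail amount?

$107,000

Base amounts from the schedule: child endangerment $94,500; identity theft $28,500.
Stacking rule: highest base plus $18,000 per additional charge. Highest is child endangerment at $94,500; 1 additional charge → +$18,000. Combined base = $112,500.
Defendant is a documented gang member (+$15,000 flat): $112,500 + $15,000 = $127,500.
Defendant has surrendered passport (−$20,500 flat): $127,500 − $20,500 = $107,000.
$107,000 is within the $550,000 maximum.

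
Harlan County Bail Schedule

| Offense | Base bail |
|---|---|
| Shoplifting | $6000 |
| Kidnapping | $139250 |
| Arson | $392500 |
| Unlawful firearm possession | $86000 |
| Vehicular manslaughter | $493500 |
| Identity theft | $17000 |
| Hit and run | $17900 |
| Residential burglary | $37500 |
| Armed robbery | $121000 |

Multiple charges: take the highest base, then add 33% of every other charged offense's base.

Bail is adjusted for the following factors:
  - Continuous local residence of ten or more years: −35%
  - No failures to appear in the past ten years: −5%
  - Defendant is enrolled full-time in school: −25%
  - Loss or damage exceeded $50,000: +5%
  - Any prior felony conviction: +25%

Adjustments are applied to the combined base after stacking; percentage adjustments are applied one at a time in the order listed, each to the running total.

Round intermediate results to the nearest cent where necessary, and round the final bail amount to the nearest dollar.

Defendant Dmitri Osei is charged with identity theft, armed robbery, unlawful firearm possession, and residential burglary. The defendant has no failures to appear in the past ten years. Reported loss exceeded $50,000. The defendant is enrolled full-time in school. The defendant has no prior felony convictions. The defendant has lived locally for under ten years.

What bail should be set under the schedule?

Base amounts from the schedule: identity theft $17000; armed robbery $121000; unlawful firearm possession $86000; residential burglary $37500.
Stacking rule: highest base plus 33% of each additional charge. Highest is armed robbery at $121000. Additional: $17000 × 33% = $5610; $86000 × 33% = $28380; $37500 × 33% = $12375. Combined base = $121000 + $46365 = $167365.
No failures to appear in the past ten years (−5%): $167365 × 0.95 = $158996.75.
Defendant is enrolled full-time in school (−25%): $158996.75 × 0.75 = $119247.56.
Loss or damage exceeded $50,000 (+5%): $119247.56 × 1.05 = $125209.94.
Rounded to the nearest dollar: $125210.

$125210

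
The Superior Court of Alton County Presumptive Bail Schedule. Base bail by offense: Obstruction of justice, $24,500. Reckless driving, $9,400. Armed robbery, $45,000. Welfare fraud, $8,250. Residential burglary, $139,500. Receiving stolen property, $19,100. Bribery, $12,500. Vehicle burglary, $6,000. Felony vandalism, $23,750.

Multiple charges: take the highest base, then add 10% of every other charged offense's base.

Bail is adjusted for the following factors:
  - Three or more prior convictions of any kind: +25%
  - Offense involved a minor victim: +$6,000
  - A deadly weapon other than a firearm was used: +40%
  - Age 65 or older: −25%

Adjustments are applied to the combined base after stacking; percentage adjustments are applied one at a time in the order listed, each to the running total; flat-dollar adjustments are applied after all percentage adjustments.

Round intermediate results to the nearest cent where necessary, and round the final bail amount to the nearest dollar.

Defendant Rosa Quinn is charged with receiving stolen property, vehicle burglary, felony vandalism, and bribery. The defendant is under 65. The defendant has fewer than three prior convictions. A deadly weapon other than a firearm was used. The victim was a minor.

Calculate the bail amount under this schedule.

Base amounts from the schedule: receiving stolen property $19,100; vehicle burglary $6,000; felony vandalism $23,750; bribery $12,500.
Stacking rule: highest base plus 10% of each additional charge. Highest is felony vandalism at $23,750. Additional: $19,100 × 10% = $1,910; $6,000 × 10% = $600; $12,500 × 10% = $1,250. Combined base = $23,750 + $3,760 = $27,510.
A deadly weapon other than a firearm was used (+40%): $27,510 × 1.4 = $38,514.
Offense involved a minor victim (+$6,000 flat): $38,514 + $6,000 = $44,514.

$44,514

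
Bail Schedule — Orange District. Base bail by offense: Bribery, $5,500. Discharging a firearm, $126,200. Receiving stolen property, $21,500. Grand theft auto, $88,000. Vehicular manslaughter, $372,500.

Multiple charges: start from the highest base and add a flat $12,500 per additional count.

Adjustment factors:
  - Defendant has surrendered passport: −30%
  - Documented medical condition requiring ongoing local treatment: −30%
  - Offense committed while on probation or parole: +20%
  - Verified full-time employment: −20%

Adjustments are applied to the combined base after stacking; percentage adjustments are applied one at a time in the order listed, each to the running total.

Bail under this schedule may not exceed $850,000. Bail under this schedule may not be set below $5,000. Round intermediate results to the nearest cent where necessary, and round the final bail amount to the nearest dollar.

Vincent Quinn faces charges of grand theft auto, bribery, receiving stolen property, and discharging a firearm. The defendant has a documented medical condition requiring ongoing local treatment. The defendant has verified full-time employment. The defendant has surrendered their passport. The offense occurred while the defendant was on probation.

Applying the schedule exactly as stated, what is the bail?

$77,004

Base amounts from the schedule: grand theft auto $88,000; bribery $5,500; receiving stolen property $21,500; discharging a firearm $126,200.
Stacking rule: highest base plus $12,500 per additional charge. Highest is discharging a firearm at $126,200; 3 additional charges → +$37,500. Combined base = $163,700.
Defendant has surrendered passport (−30%): $163,700 × 0.7 = $114,590.
Documented medical condition requiring ongoing local treatment (−30%): $114,590 × 0.7 = $80,213.
Offense committed while on probation or parole (+20%): $80,213 × 1.2 = $96,255.60.
Verified full-time employment (−20%): $96,255.60 × 0.8 = $77,004.48.
$77,004.48 is within the $850,000 maximum.
$77,004.48 is at or above the $5,000 minimum.
Rounded to the nearest dollar: $77,004.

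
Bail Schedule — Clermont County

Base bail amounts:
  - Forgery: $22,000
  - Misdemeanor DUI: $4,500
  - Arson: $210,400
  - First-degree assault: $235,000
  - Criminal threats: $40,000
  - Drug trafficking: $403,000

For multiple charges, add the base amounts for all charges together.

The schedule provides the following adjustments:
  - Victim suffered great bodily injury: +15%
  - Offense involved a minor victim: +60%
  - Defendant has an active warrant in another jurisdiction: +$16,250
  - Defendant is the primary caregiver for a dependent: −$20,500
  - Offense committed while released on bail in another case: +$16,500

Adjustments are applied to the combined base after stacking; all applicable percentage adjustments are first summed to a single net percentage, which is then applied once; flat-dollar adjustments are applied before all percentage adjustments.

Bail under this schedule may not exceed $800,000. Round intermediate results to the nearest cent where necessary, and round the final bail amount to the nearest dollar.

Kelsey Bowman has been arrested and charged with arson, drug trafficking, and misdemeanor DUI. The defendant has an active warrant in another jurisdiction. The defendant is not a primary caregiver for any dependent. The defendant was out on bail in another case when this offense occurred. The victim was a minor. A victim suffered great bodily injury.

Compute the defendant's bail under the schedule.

$800,000

Base amounts from the schedule: arson $210,400; drug trafficking $403,000; misdemeanor DUI $4,500.
Stacking rule: sum of all bases. $210,400 + $403,000 + $4,500 = $617,900.
Defendant has an active warrant in another jurisdiction (+$16,250 flat): $617,900 + $16,250 = $634,150.
Offense committed while released on bail in another case (+$16,500 flat): $634,150 + $16,500 = $650,650.
Net percentage adjustment: +15% +60% = +75%. $650,650 × 1.75 = $1,138,637.50.
Result $1,138,637.50 exceeds the maximum of $800,000; bail is capped at $800,000.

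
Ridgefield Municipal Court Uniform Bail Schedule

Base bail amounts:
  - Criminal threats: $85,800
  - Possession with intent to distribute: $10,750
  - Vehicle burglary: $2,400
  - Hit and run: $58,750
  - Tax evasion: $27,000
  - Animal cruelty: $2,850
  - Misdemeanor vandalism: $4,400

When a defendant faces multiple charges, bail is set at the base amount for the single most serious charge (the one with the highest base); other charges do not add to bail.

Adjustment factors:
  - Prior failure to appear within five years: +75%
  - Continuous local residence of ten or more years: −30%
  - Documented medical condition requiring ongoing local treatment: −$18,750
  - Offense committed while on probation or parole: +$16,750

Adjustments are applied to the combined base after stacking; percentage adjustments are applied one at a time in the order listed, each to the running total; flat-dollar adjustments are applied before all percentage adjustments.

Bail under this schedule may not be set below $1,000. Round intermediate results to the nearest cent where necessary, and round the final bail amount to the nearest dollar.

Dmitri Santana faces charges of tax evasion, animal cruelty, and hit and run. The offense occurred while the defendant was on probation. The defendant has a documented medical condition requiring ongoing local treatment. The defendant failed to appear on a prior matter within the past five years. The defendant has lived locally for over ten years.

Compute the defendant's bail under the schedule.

$69,519

Base amounts from the schedule: tax evasion $27,000; animal cruelty $2,850; hit and run $58,750.
Stacking rule: use the highest base only. Highest is hit and run at $58,750. Combined base = $58,750.
Documented medical condition requiring ongoing local treatment (−$18,750 flat): $58,750 − $18,750 = $40,000.
Offense committed while on probation or parole (+$16,750 flat): $40,000 + $16,750 = $56,750.
Prior failure to appear within five years (+75%): $56,750 × 1.75 = $99,312.50.
Continuous local residence of ten or more years (−30%): $99,312.50 × 0.7 = $69,518.75.
$69,518.75 is at or above the $1,000 minimum.
Rounded to the nearest dollar: $69,519.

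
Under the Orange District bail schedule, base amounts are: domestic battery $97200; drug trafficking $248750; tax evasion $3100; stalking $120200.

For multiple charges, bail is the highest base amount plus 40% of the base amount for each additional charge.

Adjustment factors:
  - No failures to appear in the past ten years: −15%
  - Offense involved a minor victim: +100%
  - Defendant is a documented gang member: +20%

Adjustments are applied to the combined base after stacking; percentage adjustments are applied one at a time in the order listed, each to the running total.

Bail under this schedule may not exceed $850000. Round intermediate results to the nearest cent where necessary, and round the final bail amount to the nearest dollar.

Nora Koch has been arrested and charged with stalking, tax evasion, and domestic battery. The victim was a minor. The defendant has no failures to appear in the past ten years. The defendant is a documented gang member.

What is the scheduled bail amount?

Base amounts from the schedule: stalking $120200; tax evasion $3100; domestic battery $97200.
Stacking rule: highest base plus 40% of each additional charge. Highest is stalking at $120200. Additional: $3100 × 40% = $1240; $97200 × 40% = $38880. Combined base = $120200 + $40120 = $160320.
No failures to appear in the past ten years (−15%): $160320 × 0.85 = $136272.
Offense involved a minor victim (+100%): $136272 × 2 = $272544.
Defendant is a documented gang member (+20%): $272544 × 1.2 = $327052.80.
$327052.80 is within the $850000 maximum.
Rounded to the nearest dollar: $327053.

$327053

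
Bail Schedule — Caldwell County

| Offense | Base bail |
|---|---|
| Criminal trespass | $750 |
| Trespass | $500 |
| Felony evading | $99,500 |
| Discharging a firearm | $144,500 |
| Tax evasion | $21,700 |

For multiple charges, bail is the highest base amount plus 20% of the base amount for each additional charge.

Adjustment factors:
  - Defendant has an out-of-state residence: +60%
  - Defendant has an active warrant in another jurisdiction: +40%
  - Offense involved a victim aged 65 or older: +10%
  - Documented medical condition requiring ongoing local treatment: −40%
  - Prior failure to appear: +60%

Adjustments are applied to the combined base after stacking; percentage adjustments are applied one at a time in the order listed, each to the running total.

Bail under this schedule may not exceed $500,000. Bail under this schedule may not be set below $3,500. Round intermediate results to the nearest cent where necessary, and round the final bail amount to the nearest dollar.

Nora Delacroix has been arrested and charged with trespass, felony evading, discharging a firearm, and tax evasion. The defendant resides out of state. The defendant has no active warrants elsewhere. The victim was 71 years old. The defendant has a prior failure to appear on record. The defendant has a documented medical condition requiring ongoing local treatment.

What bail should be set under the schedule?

Base amounts from the schedule: trespass $500; felony evading $99,500; discharging a firearm $144,500; tax evasion $21,700.
Stacking rule: highest base plus 20% of each additional charge. Highest is discharging a firearm at $144,500. Additional: $500 × 20% = $100; $99,500 × 20% = $19,900; $21,700 × 20% = $4,340. Combined base = $144,500 + $24,340 = $168,840.
Defendant has an out-of-state residence (+60%): $168,840 × 1.6 = $270,144.
Offense involved a victim aged 65 or older (+10%): $270,144 × 1.1 = $297,158.40.
Documented medical condition requiring ongoing local treatment (−40%): $297,158.40 × 0.6 = $178,295.04.
Prior failure to appear (+60%): $178,295.04 × 1.6 = $285,272.06.
$285,272.06 is within the $500,000 maximum.
$285,272.06 is at or above the $3,500 minimum.
Rounded to the nearest dollar: $285,272.

$285,272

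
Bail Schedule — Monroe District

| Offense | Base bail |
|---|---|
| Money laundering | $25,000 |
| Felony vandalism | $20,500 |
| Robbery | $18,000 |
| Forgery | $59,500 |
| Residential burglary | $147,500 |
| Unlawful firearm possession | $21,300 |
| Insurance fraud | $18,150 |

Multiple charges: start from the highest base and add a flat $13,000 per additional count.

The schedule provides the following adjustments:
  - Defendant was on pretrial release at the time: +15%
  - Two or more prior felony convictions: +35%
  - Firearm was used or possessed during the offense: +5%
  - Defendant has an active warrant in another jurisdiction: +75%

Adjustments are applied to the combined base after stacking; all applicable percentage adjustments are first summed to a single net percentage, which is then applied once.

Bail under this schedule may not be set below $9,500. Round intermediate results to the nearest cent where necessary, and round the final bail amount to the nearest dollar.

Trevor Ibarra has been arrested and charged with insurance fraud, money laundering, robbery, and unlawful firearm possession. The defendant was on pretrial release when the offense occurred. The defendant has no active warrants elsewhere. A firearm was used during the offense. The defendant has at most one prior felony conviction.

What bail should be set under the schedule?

$76,800

Base amounts from the schedule: insurance fraud $18,150; money laundering $25,000; robbery $18,000; unlawful firearm possession $21,300.
Stacking rule: highest base plus $13,000 per additional charge. Highest is money laundering at $25,000; 3 additional charges → +$39,000. Combined base = $64,000.
Net percentage adjustment: +15% +5% = +20%. $64,000 × 1.2 = $76,800.
$76,800 is at or above the $9,500 minimum.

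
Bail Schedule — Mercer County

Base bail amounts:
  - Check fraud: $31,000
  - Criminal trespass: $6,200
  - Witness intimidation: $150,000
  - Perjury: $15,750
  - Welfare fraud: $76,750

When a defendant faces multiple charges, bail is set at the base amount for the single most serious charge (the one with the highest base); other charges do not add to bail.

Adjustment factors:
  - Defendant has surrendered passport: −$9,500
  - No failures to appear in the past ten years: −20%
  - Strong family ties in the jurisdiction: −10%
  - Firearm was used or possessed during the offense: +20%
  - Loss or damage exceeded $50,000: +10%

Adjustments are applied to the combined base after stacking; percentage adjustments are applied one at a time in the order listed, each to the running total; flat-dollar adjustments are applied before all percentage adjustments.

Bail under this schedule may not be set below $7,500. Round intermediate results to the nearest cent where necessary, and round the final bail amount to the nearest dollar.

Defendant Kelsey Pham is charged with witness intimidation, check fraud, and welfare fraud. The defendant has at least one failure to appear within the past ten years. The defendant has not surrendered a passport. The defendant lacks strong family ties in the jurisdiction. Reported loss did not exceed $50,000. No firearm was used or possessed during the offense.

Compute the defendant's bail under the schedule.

$150,000

Base amounts from the schedule: witness intimidation $150,000; check fraud $31,000; welfare fraud $76,750.
Stacking rule: use the highest base only. Highest is witness intimidation at $150,000. Combined base = $150,000.
No adjustment factors apply to this defendant.
$150,000 is at or above the $7,500 minimum.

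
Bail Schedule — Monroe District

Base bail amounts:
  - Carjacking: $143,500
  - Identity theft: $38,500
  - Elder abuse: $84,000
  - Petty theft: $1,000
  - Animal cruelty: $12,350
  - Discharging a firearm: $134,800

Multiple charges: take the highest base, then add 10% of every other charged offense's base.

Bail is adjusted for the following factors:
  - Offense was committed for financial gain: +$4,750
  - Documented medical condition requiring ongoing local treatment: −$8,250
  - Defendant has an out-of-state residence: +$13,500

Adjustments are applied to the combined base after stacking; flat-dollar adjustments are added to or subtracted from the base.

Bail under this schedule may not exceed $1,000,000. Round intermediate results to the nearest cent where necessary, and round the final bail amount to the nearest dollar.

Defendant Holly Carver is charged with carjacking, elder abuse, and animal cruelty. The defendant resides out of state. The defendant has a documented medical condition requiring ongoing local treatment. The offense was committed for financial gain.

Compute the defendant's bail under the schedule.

Base amounts from the schedule: carjacking $143,500; elder abuse $84,000; animal cruelty $12,350.
Stacking rule: highest base plus 10% of each additional charge. Highest is carjacking at $143,500. Additional: $84,000 × 10% = $8,400; $12,350 × 10% = $1,235. Combined base = $143,500 + $9,635 = $153,135.
Offense was committed for financial gain (+$4,750 flat): $153,135 + $4,750 = $157,885.
Documented medical condition requiring ongoing local treatment (−$8,250 flat): $157,885 − $8,250 = $149,635.
Defendant has an out-of-state residence (+$13,500 flat): $149,635 + $13,500 = $163,135.
$163,135 is within the $1,000,000 maximum.

$163,135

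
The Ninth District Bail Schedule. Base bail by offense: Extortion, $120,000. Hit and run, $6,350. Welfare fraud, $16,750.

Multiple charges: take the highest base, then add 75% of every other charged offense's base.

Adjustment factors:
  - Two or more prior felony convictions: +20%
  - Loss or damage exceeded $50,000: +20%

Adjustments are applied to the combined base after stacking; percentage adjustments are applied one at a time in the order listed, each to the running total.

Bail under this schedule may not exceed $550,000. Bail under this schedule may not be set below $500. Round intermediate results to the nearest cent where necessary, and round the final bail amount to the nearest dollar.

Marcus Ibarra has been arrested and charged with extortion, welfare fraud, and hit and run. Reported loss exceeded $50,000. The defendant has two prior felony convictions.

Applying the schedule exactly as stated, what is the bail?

Base amounts from the schedule: extortion $120,000; welfare fraud $16,750; hit and run $6,350.
Stacking rule: highest base plus 75% of each additional charge. Highest is extortion at $120,000. Additional: $16,750 × 75% = $12,562.50; $6,350 × 75% = $4,762.50. Combined base = $120,000 + $17,325 = $137,325.
Two or more prior felony convictions (+20%): $137,325 × 1.2 = $164,790.
Loss or damage exceeded $50,000 (+20%): $164,790 × 1.2 = $197,748.
$197,748 is within the $550,000 maximum.
$197,748 is at or above the $500 minimum.

$197,748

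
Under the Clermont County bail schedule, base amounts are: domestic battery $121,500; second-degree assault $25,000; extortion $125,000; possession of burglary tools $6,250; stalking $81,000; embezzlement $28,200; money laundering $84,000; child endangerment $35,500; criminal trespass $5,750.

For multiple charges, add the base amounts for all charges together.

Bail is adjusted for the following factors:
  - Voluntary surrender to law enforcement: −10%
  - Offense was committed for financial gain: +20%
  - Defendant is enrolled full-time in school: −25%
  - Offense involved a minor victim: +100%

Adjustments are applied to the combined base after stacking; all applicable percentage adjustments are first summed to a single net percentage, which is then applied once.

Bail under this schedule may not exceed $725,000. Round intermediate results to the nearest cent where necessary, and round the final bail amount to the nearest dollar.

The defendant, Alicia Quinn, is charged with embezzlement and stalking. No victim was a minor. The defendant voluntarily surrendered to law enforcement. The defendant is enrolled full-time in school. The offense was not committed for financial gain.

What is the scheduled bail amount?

Base amounts from the schedule: embezzlement $28,200; stalking $81,000.
Stacking rule: sum of all bases. $28,200 + $81,000 = $109,200.
Net percentage adjustment: −10% −25% = −35%. $109,200 × 0.65 = $70,980.
$70,980 is within the $725,000 maximum.

$70,980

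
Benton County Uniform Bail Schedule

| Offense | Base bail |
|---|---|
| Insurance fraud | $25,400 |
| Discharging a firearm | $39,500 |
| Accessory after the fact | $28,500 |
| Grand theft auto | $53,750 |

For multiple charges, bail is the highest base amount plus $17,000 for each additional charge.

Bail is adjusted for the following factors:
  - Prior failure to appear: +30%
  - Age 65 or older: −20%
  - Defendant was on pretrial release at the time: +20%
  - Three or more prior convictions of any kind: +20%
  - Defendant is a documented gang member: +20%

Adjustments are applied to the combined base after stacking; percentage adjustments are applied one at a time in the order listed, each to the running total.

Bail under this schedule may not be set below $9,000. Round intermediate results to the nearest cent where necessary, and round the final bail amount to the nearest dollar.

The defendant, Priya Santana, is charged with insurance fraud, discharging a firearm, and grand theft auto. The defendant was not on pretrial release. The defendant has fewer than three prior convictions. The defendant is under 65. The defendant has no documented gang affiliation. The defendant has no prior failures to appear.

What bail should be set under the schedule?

$87,750

Base amounts from the schedule: insurance fraud $25,400; discharging a firearm $39,500; grand theft auto $53,750.
Stacking rule: highest base plus $17,000 per additional charge. Highest is grand theft auto at $53,750; 2 additional charges → +$34,000. Combined base = $87,750.
No adjustment factors apply to this defendant.
$87,750 is at or above the $9,000 minimum.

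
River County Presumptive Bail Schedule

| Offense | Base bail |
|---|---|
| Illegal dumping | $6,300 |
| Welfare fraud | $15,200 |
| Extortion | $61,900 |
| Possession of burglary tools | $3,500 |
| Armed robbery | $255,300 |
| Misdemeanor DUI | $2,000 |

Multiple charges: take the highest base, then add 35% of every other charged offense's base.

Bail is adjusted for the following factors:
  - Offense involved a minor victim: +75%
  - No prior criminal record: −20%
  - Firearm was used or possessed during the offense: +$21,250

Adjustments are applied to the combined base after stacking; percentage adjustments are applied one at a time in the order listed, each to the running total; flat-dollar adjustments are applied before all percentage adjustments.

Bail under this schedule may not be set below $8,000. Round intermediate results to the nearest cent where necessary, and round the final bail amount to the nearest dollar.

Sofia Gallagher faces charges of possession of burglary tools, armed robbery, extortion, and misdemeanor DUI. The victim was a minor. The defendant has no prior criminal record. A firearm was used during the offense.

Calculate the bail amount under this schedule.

$420,196

Base amounts from the schedule: possession of burglary tools $3,500; armed robbery $255,300; extortion $61,900; misdemeanor DUI $2,000.
Stacking rule: highest base plus 35% of each additional charge. Highest is armed robbery at $255,300. Additional: $3,500 × 35% = $1,225; $61,900 × 35% = $21,665; $2,000 × 35% = $700. Combined base = $255,300 + $23,590 = $278,890.
Firearm was used or possessed during the offense (+$21,250 flat): $278,890 + $21,250 = $300,140.
Offense involved a minor victim (+75%): $300,140 × 1.75 = $525,245.
No prior criminal record (−20%): $525,245 × 0.8 = $420,196.
$420,196 is at or above the $8,000 minimum.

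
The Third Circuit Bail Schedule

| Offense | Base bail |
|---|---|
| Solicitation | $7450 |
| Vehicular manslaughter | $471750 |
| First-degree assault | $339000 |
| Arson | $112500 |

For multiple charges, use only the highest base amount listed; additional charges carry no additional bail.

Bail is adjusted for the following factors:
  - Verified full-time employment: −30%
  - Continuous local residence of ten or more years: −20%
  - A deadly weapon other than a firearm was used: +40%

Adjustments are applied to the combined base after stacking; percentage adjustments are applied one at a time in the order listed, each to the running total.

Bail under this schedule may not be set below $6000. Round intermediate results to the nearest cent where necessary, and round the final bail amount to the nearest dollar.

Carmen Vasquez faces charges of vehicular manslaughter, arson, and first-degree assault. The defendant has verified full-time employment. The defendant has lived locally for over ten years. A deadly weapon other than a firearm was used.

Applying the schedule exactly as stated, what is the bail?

Base amounts from the schedule: vehicular manslaughter $471750; arson $112500; first-degree assault $339000.
Stacking rule: use the highest base only. Highest is vehicular manslaughter at $471750. Combined base = $471750.
Verified full-time employment (−30%): $471750 × 0.7 = $330225.
Continuous local residence of ten or more years (−20%): $330225 × 0.8 = $264180.
A deadly weapon other than a firearm was used (+40%): $264180 × 1.4 = $369852.
$369852 is at or above the $6000 minimum.

$369852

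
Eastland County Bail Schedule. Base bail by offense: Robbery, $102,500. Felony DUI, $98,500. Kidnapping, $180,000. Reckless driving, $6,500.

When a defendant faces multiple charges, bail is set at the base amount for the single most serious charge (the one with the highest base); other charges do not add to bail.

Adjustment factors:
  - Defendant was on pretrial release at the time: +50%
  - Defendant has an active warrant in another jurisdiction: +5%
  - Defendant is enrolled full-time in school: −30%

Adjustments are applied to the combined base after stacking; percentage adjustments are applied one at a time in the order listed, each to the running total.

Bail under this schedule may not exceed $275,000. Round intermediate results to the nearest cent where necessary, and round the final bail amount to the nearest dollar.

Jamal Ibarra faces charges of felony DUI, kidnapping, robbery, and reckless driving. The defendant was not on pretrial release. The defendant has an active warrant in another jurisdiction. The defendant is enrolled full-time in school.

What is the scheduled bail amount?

$132,300

Base amounts from the schedule: felony DUI $98,500; kidnapping $180,000; robbery $102,500; reckless driving $6,500.
Stacking rule: use the highest base only. Highest is kidnapping at $180,000. Combined base = $180,000.
Defendant has an active warrant in another jurisdiction (+5%): $180,000 × 1.05 = $189,000.
Defendant is enrolled full-time in school (−30%): $189,000 × 0.7 = $132,300.
$132,300 is within the $275,000 maximum.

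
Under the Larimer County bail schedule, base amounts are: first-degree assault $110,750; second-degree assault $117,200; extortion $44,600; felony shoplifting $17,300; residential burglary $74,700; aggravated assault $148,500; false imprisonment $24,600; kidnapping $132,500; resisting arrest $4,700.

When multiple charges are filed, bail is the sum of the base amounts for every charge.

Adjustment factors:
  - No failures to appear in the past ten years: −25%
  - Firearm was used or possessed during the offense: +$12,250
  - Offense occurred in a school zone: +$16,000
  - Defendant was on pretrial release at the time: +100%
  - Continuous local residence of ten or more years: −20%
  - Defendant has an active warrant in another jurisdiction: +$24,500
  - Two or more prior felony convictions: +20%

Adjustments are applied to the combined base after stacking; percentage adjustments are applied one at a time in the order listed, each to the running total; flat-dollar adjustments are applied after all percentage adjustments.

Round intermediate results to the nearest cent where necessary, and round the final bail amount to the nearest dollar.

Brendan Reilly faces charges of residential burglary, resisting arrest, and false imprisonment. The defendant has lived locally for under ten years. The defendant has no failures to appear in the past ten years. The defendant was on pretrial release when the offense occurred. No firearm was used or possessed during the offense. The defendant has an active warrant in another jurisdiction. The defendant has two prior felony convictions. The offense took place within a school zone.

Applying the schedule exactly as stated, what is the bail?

Base amounts from the schedule: residential burglary $74,700; resisting arrest $4,700; false imprisonment $24,600.
Stacking rule: sum of all bases. $74,700 + $4,700 + $24,600 = $104,000.
No failures to appear in the past ten years (−25%): $104,000 × 0.75 = $78,000.
Defendant was on pretrial release at the time (+100%): $78,000 × 2 = $156,000.
Two or more prior felony convictions (+20%): $156,000 × 1.2 = $187,200.
Offense occurred in a school zone (+$16,000 flat): $187,200 + $16,000 = $203,200.
Defendant has an active warrant in another jurisdiction (+$24,500 flat): $203,200 + $24,500 = $227,700.

$227,700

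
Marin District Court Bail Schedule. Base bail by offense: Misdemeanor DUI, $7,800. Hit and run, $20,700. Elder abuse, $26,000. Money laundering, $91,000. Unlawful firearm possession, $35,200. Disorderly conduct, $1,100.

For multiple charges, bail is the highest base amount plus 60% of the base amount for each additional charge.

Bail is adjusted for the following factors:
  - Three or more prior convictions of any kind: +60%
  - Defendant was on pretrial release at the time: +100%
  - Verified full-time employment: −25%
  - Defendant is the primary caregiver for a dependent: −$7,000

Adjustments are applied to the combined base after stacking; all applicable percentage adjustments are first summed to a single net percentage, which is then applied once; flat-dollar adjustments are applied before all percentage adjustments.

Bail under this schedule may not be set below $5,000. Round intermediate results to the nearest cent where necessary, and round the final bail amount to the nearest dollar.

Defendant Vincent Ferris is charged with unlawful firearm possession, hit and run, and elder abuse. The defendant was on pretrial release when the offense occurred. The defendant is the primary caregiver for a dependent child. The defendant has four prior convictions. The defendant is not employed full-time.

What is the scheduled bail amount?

Base amounts from the schedule: unlawful firearm possession $35,200; hit and run $20,700; elder abuse $26,000.
Stacking rule: highest base plus 60% of each additional charge. Highest is unlawful firearm possession at $35,200. Additional: $20,700 × 60% = $12,420; $26,000 × 60% = $15,600. Combined base = $35,200 + $28,020 = $63,220.
Defendant is the primary caregiver for a dependent (−$7,000 flat): $63,220 − $7,000 = $56,220.
Net percentage adjustment: +60% +100% = +160%. $56,220 × 2.6 = $146,172.
$146,172 is at or above the $5,000 minimum.

$146,172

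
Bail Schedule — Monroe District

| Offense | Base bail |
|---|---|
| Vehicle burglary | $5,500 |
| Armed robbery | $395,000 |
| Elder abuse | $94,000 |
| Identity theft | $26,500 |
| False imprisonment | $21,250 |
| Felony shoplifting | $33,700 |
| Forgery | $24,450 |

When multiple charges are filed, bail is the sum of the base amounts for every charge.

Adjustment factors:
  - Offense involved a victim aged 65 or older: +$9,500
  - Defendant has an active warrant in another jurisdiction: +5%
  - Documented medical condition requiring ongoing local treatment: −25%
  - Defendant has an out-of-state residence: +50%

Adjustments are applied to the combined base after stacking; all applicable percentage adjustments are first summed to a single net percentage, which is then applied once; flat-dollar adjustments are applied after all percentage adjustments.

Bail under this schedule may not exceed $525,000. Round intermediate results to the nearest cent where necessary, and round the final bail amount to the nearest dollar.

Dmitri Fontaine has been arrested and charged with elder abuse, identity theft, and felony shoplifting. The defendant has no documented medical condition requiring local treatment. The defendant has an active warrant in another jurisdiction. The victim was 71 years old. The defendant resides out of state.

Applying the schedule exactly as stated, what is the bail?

$248,510

Base amounts from the schedule: elder abuse $94,000; identity theft $26,500; felony shoplifting $33,700.
Stacking rule: sum of all bases. $94,000 + $26,500 + $33,700 = $154,200.
Net percentage adjustment: +5% +50% = +55%. $154,200 × 1.55 = $239,010.
Offense involved a victim aged 65 or older (+$9,500 flat): $239,010 + $9,500 = $248,510.
$248,510 is within the $525,000 maximum.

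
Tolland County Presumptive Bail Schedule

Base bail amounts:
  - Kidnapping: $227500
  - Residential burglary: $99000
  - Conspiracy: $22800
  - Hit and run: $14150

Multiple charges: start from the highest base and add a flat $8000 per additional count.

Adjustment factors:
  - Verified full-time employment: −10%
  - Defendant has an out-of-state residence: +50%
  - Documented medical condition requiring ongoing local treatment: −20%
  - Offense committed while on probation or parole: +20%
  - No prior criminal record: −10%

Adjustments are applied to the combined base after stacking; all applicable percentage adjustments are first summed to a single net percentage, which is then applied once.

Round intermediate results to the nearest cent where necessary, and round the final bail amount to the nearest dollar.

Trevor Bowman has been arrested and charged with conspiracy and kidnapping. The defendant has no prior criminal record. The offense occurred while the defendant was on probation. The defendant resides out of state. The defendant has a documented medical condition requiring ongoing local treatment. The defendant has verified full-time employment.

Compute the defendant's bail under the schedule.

$306150

Base amounts from the schedule: conspiracy $22800; kidnapping $227500.
Stacking rule: highest base plus $8000 per additional charge. Highest is kidnapping at $227500; 1 additional charge → +$8000. Combined base = $235500.
Net percentage adjustment: −10% +50% −20% +20% −10% = +30%. $235500 × 1.3 = $306150.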